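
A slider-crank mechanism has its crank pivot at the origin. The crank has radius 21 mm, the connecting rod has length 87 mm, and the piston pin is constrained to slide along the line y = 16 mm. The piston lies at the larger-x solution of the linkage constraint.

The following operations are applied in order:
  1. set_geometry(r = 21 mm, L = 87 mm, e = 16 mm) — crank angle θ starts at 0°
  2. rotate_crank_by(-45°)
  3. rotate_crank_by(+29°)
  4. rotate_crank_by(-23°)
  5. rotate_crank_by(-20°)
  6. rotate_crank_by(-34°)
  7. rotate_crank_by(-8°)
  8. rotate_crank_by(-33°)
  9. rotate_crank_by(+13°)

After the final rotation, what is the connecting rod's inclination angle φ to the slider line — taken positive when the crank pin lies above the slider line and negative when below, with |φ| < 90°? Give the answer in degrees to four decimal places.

set_geometry: r = 21 mm, L = 87 mm, e = 16 mm; θ ← 0°
rotate_crank_by(-45°): θ ← 0° -45° = -45°
rotate_crank_by(+29°): θ ← -45° +29° = -16°
rotate_crank_by(-23°): θ ← -16° -23° = -39°
rotate_crank_by(-20°): θ ← -39° -20° = -59°
rotate_crank_by(-34°): θ ← -59° -34° = -93°
rotate_crank_by(-8°): θ ← -93° -8° = -101°
rotate_crank_by(-33°): θ ← -101° -33° = -134°
rotate_crank_by(+13°): θ ← -134° +13° = -121°
crank pin P = (r cos θ, r sin θ) = (-10.815800, -18.000513)
h = r sin θ − e = -18.000513 − 16 = -34.000513
sin φ = h / L = -34.000513 / 87 = -0.39081050
φ = arcsin(-0.39081050) = -23.004940°

-23.0049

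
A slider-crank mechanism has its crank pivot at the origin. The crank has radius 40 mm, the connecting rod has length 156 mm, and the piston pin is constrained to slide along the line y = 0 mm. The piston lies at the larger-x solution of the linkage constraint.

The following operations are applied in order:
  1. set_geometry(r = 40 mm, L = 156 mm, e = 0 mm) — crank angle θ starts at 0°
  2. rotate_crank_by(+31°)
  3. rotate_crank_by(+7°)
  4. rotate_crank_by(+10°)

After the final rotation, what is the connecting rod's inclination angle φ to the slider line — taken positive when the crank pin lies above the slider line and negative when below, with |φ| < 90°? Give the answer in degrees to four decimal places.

set_geometry: r = 40 mm, L = 156 mm, e = 0 mm; θ ← 0°
rotate_crank_by(+31°): θ ← 0° +31° = 31°
rotate_crank_by(+7°): θ ← 31° +7° = 38°
rotate_crank_by(+10°): θ ← 38° +10° = 48°
crank pin P = (r cos θ, r sin θ) = (26.765224, 29.725793)
h = r sin θ − e = 29.725793 − 0 = 29.725793
sin φ = h / L = 29.725793 / 156 = 0.19054996
φ = arcsin(0.19054996) = 10.984881°

10.9849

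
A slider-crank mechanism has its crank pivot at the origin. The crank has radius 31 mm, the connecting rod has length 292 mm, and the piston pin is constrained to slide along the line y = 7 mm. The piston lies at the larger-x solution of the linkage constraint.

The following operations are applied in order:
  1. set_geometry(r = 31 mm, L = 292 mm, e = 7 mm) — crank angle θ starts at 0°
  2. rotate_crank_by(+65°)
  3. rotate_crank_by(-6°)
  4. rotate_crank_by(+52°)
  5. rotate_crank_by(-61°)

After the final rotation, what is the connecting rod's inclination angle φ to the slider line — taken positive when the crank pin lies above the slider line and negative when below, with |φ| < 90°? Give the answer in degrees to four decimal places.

3.2879

set_geometry: r = 31 mm, L = 292 mm, e = 7 mm; θ ← 0°
rotate_crank_by(+65°): θ ← 0° +65° = 65°
rotate_crank_by(-6°): θ ← 65° -6° = 59°
rotate_crank_by(+52°): θ ← 59° +52° = 111°
rotate_crank_by(-61°): θ ← 111° -61° = 50°
crank pin P = (r cos θ, r sin θ) = (19.926416, 23.747378)
h = r sin θ − e = 23.747378 − 7 = 16.747378
sin φ = h / L = 16.747378 / 292 = 0.05735403
φ = arcsin(0.05735403) = 3.287948°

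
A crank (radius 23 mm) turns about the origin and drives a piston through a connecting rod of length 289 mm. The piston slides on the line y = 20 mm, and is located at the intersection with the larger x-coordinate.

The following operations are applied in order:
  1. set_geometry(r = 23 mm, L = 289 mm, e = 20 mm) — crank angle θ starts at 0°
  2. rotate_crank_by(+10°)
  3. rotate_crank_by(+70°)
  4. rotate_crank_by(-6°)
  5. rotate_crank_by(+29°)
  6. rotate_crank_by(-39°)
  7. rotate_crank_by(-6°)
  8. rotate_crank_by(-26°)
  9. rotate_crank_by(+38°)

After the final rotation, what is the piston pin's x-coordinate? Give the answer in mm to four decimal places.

296.8620

set_geometry: r = 23 mm, L = 289 mm, e = 20 mm; θ ← 0°
rotate_crank_by(+10°): θ ← 0° +10° = 10°
rotate_crank_by(+70°): θ ← 10° +70° = 80°
rotate_crank_by(-6°): θ ← 80° -6° = 74°
rotate_crank_by(+29°): θ ← 74° +29° = 103°
rotate_crank_by(-39°): θ ← 103° -39° = 64°
rotate_crank_by(-6°): θ ← 64° -6° = 58°
rotate_crank_by(-26°): θ ← 58° -26° = 32°
rotate_crank_by(+38°): θ ← 32° +38° = 70°
crank pin P = (r cos θ, r sin θ) = (7.866463, 21.612930)
h = r sin θ − e = 21.612930 − 20 = 1.612930
x = r cos θ + √(L² − h²) = 7.866463 + √(83521.0 − 2.6015) = 7.866463 + 288.995499 = 296.861962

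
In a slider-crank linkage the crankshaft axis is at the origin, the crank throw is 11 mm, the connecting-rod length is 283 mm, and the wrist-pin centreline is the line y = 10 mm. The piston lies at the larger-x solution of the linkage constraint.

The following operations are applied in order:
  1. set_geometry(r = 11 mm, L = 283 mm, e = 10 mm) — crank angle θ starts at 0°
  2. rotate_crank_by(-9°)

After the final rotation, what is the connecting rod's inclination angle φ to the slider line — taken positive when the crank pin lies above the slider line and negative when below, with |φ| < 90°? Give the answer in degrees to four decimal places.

-2.3737

set_geometry: r = 11 mm, L = 283 mm, e = 10 mm; θ ← 0°
rotate_crank_by(-9°): θ ← 0° -9° = -9°
crank pin P = (r cos θ, r sin θ) = (10.864572, -1.720779)
h = r sin θ − e = -1.720779 − 10 = -11.720779
sin φ = h / L = -11.720779 / 283 = -0.04141618
φ = arcsin(-0.04141618) = -2.373651°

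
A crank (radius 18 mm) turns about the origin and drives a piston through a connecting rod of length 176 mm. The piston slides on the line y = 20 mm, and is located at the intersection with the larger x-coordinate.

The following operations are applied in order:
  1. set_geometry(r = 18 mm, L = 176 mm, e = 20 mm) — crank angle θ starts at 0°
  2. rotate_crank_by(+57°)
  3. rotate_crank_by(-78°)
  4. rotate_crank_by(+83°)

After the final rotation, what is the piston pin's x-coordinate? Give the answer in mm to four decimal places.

184.4026

set_geometry: r = 18 mm, L = 176 mm, e = 20 mm; θ ← 0°
rotate_crank_by(+57°): θ ← 0° +57° = 57°
rotate_crank_by(-78°): θ ← 57° -78° = -21°
rotate_crank_by(+83°): θ ← -21° +83° = 62°
crank pin P = (r cos θ, r sin θ) = (8.450488, 15.893057)
h = r sin θ − e = 15.893057 − 20 = -4.106943
x = r cos θ + √(L² − h²) = 8.450488 + √(30976.0 − 16.8670) = 8.450488 + 175.952076 = 184.402564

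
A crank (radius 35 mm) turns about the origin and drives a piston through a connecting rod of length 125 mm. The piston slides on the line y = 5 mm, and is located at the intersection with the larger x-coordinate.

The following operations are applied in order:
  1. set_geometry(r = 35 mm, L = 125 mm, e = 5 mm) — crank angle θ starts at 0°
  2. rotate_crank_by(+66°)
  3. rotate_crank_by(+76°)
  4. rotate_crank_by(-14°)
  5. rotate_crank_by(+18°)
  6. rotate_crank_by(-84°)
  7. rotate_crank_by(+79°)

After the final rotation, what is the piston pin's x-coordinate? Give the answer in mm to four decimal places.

set_geometry: r = 35 mm, L = 125 mm, e = 5 mm; θ ← 0°
rotate_crank_by(+66°): θ ← 0° +66° = 66°
rotate_crank_by(+76°): θ ← 66° +76° = 142°
rotate_crank_by(-14°): θ ← 142° -14° = 128°
rotate_crank_by(+18°): θ ← 128° +18° = 146°
rotate_crank_by(-84°): θ ← 146° -84° = 62°
rotate_crank_by(+79°): θ ← 62° +79° = 141°
crank pin P = (r cos θ, r sin θ) = (-27.200109, 22.026214)
h = r sin θ − e = 22.026214 − 5 = 17.026214
x = r cos θ + √(L² − h²) = -27.200109 + √(15625.0 − 289.8920) = -27.200109 + 123.835003 = 96.634895

96.6349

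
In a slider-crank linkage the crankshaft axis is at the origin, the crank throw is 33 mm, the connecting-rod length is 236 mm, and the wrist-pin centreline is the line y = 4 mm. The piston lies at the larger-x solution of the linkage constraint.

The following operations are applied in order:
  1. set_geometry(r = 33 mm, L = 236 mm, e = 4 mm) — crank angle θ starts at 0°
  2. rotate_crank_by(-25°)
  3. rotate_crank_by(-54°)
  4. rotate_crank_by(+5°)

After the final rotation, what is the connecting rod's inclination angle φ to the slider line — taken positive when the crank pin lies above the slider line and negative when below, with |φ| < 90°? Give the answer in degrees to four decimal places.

set_geometry: r = 33 mm, L = 236 mm, e = 4 mm; θ ← 0°
rotate_crank_by(-25°): θ ← 0° -25° = -25°
rotate_crank_by(-54°): θ ← -25° -54° = -79°
rotate_crank_by(+5°): θ ← -79° +5° = -74°
crank pin P = (r cos θ, r sin θ) = (9.096033, -31.721636)
h = r sin θ − e = -31.721636 − 4 = -35.721636
sin φ = h / L = -35.721636 / 236 = -0.15136286
φ = arcsin(-0.15136286) = -8.705915°

-8.7059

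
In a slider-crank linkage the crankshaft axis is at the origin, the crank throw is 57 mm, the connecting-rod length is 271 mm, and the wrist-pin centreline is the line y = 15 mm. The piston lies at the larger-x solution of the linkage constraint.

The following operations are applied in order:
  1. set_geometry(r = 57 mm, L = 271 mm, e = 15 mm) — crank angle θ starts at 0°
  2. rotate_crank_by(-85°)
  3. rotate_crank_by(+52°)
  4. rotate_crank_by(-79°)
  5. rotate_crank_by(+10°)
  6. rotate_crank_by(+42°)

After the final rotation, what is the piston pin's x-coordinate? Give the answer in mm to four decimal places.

291.7458

set_geometry: r = 57 mm, L = 271 mm, e = 15 mm; θ ← 0°
rotate_crank_by(-85°): θ ← 0° -85° = -85°
rotate_crank_by(+52°): θ ← -85° +52° = -33°
rotate_crank_by(-79°): θ ← -33° -79° = -112°
rotate_crank_by(+10°): θ ← -112° +10° = -102°
rotate_crank_by(+42°): θ ← -102° +42° = -60°
crank pin P = (r cos θ, r sin θ) = (28.500000, -49.363448)
h = r sin θ − e = -49.363448 − 15 = -64.363448
x = r cos θ + √(L² − h²) = 28.500000 + √(73441.0 − 4142.6534) = 28.500000 + 263.245791 = 291.745791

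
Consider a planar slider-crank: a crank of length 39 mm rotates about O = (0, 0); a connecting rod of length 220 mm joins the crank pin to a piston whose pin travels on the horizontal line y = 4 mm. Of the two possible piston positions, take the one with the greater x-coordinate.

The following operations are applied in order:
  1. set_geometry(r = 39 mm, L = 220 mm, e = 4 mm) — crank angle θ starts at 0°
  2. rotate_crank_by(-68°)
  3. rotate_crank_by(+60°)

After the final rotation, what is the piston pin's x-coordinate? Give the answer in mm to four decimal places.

258.4184

set_geometry: r = 39 mm, L = 220 mm, e = 4 mm; θ ← 0°
rotate_crank_by(-68°): θ ← 0° -68° = -68°
rotate_crank_by(+60°): θ ← -68° +60° = -8°
crank pin P = (r cos θ, r sin θ) = (38.620455, -5.427751)
h = r sin θ − e = -5.427751 − 4 = -9.427751
x = r cos θ + √(L² − h²) = 38.620455 + √(48400.0 − 88.8825) = 38.620455 + 219.797902 = 258.418356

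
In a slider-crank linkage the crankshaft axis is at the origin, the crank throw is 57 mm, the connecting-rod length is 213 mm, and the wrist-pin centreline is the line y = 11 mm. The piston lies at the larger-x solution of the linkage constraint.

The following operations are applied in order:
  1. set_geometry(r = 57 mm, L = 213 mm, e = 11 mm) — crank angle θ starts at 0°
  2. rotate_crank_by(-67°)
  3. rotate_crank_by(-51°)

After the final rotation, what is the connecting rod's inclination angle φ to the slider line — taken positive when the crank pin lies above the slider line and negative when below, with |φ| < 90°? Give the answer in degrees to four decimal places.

set_geometry: r = 57 mm, L = 213 mm, e = 11 mm; θ ← 0°
rotate_crank_by(-67°): θ ← 0° -67° = -67°
rotate_crank_by(-51°): θ ← -67° -51° = -118°
crank pin P = (r cos θ, r sin θ) = (-26.759879, -50.328013)
h = r sin θ − e = -50.328013 − 11 = -61.328013
sin φ = h / L = -61.328013 / 213 = -0.28792494
φ = arcsin(-0.28792494) = -16.733766°

-16.7338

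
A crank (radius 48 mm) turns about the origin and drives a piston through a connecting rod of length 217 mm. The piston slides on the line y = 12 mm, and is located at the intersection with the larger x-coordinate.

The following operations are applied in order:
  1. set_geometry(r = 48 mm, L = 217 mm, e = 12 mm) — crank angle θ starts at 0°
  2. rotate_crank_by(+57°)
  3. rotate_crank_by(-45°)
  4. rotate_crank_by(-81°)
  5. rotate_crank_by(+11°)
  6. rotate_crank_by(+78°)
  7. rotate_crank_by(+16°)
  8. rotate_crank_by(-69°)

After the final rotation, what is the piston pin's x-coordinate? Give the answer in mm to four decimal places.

set_geometry: r = 48 mm, L = 217 mm, e = 12 mm; θ ← 0°
rotate_crank_by(+57°): θ ← 0° +57° = 57°
rotate_crank_by(-45°): θ ← 57° -45° = 12°
rotate_crank_by(-81°): θ ← 12° -81° = -69°
rotate_crank_by(+11°): θ ← -69° +11° = -58°
rotate_crank_by(+78°): θ ← -58° +78° = 20°
rotate_crank_by(+16°): θ ← 20° +16° = 36°
rotate_crank_by(-69°): θ ← 36° -69° = -33°
crank pin P = (r cos θ, r sin θ) = (40.256187, -26.142674)
h = r sin θ − e = -26.142674 − 12 = -38.142674
x = r cos θ + √(L² − h²) = 40.256187 + √(47089.0 − 1454.8636) = 40.256187 + 213.621479 = 253.877667

253.8777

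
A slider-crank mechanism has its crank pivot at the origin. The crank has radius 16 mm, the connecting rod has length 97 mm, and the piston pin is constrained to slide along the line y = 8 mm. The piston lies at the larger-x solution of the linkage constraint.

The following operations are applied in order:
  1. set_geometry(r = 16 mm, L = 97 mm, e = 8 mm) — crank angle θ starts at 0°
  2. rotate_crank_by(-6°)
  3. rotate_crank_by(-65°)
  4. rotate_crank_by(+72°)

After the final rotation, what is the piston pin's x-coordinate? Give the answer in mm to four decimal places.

set_geometry: r = 16 mm, L = 97 mm, e = 8 mm; θ ← 0°
rotate_crank_by(-6°): θ ← 0° -6° = -6°
rotate_crank_by(-65°): θ ← -6° -65° = -71°
rotate_crank_by(+72°): θ ← -71° +72° = 1°
crank pin P = (r cos θ, r sin θ) = (15.997563, 0.279239)
h = r sin θ − e = 0.279239 − 8 = -7.720761
x = r cos θ + √(L² − h²) = 15.997563 + √(9409.0 − 59.6102) = 15.997563 + 96.692243 = 112.689806

112.6898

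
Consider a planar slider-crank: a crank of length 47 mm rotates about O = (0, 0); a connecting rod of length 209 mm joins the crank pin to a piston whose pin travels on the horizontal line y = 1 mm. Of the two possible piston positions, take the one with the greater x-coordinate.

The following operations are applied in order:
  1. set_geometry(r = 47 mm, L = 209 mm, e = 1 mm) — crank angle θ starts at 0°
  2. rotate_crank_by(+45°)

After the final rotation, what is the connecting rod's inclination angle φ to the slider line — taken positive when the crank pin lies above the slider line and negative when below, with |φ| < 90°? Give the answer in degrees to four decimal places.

8.8721

set_geometry: r = 47 mm, L = 209 mm, e = 1 mm; θ ← 0°
rotate_crank_by(+45°): θ ← 0° +45° = 45°
crank pin P = (r cos θ, r sin θ) = (33.234019, 33.234019)
h = r sin θ − e = 33.234019 − 1 = 32.234019
sin φ = h / L = 32.234019 / 209 = 0.15422975
φ = arcsin(0.15422975) = 8.872127°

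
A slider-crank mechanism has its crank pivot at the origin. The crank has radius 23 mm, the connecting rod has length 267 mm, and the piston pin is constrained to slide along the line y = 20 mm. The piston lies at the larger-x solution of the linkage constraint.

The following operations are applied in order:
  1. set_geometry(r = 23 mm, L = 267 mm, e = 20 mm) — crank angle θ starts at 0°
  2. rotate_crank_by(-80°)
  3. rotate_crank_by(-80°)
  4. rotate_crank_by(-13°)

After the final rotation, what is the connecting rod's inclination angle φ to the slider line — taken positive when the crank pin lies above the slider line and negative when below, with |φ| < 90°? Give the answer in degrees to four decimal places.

-4.8993

set_geometry: r = 23 mm, L = 267 mm, e = 20 mm; θ ← 0°
rotate_crank_by(-80°): θ ← 0° -80° = -80°
rotate_crank_by(-80°): θ ← -80° -80° = -160°
rotate_crank_by(-13°): θ ← -160° -13° = -173°
crank pin P = (r cos θ, r sin θ) = (-22.828561, -2.802995)
h = r sin θ − e = -2.802995 − 20 = -22.802995
sin φ = h / L = -22.802995 / 267 = -0.08540448
φ = arcsin(-0.08540448) = -4.899284°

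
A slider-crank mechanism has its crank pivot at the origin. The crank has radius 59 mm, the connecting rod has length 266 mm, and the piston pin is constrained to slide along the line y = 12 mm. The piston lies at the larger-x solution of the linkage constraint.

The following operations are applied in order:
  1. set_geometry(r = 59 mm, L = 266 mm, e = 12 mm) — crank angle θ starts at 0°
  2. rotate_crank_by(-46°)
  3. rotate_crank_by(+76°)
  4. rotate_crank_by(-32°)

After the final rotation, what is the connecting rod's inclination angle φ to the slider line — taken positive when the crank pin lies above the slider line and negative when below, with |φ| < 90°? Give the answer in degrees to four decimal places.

-3.0297

set_geometry: r = 59 mm, L = 266 mm, e = 12 mm; θ ← 0°
rotate_crank_by(-46°): θ ← 0° -46° = -46°
rotate_crank_by(+76°): θ ← -46° +76° = 30°
rotate_crank_by(-32°): θ ← 30° -32° = -2°
crank pin P = (r cos θ, r sin θ) = (58.964059, -2.059070)
h = r sin θ − e = -2.059070 − 12 = -14.059070
sin φ = h / L = -14.059070 / 266 = -0.05285365
φ = arcsin(-0.05285365) = -3.029703°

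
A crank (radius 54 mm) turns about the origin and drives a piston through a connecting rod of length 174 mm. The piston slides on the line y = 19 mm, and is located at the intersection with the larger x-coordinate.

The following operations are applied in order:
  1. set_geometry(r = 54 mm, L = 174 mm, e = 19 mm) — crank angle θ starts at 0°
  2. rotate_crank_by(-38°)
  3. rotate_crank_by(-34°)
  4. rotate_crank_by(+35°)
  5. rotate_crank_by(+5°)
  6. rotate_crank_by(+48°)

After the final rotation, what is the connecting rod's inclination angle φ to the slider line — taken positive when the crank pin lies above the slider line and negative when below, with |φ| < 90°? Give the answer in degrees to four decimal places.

-1.3553

set_geometry: r = 54 mm, L = 174 mm, e = 19 mm; θ ← 0°
rotate_crank_by(-38°): θ ← 0° -38° = -38°
rotate_crank_by(-34°): θ ← -38° -34° = -72°
rotate_crank_by(+35°): θ ← -72° +35° = -37°
rotate_crank_by(+5°): θ ← -37° +5° = -32°
rotate_crank_by(+48°): θ ← -32° +48° = 16°
crank pin P = (r cos θ, r sin θ) = (51.908132, 14.884417)
h = r sin θ − e = 14.884417 − 19 = -4.115583
sin φ = h / L = -4.115583 / 174 = -0.02365277
φ = arcsin(-0.02365277) = -1.355331°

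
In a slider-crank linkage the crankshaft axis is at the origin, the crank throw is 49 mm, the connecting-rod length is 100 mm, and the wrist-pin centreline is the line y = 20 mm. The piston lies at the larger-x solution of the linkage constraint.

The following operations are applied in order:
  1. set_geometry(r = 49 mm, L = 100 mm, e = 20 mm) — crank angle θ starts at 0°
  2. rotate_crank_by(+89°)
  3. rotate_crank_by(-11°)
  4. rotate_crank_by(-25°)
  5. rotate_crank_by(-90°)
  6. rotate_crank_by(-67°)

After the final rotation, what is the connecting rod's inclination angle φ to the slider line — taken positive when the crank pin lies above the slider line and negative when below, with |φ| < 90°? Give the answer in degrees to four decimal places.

-42.4887

set_geometry: r = 49 mm, L = 100 mm, e = 20 mm; θ ← 0°
rotate_crank_by(+89°): θ ← 0° +89° = 89°
rotate_crank_by(-11°): θ ← 89° -11° = 78°
rotate_crank_by(-25°): θ ← 78° -25° = 53°
rotate_crank_by(-90°): θ ← 53° -90° = -37°
rotate_crank_by(-67°): θ ← -37° -67° = -104°
crank pin P = (r cos θ, r sin θ) = (-11.854173, -47.544491)
h = r sin θ − e = -47.544491 − 20 = -67.544491
sin φ = h / L = -67.544491 / 100 = -0.67544491
φ = arcsin(-0.67544491) = -42.488709°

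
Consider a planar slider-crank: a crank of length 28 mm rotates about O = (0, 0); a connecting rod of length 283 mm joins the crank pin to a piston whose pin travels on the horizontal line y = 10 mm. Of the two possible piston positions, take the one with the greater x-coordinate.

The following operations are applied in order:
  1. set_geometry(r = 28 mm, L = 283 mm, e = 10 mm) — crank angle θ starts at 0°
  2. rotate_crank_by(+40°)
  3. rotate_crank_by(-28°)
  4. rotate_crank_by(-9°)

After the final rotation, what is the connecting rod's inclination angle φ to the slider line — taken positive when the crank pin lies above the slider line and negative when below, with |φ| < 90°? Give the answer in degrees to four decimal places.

set_geometry: r = 28 mm, L = 283 mm, e = 10 mm; θ ← 0°
rotate_crank_by(+40°): θ ← 0° +40° = 40°
rotate_crank_by(-28°): θ ← 40° -28° = 12°
rotate_crank_by(-9°): θ ← 12° -9° = 3°
crank pin P = (r cos θ, r sin θ) = (27.961627, 1.465407)
h = r sin θ − e = 1.465407 − 10 = -8.534593
sin φ = h / L = -8.534593 / 283 = -0.03015757
φ = arcsin(-0.03015757) = -1.728164°

-1.7282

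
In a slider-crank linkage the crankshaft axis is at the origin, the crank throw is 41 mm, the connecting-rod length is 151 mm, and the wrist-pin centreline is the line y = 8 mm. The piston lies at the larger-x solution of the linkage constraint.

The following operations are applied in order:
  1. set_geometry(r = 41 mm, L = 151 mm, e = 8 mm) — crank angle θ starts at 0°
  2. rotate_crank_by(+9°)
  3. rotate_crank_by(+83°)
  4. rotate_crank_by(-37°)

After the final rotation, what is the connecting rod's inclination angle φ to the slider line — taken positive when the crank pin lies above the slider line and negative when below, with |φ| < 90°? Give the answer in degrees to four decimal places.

set_geometry: r = 41 mm, L = 151 mm, e = 8 mm; θ ← 0°
rotate_crank_by(+9°): θ ← 0° +9° = 9°
rotate_crank_by(+83°): θ ← 9° +83° = 92°
rotate_crank_by(-37°): θ ← 92° -37° = 55°
crank pin P = (r cos θ, r sin θ) = (23.516634, 33.585234)
h = r sin θ − e = 33.585234 − 8 = 25.585234
sin φ = h / L = 25.585234 / 151 = 0.16943863
φ = arcsin(0.16943863) = 9.755182°

9.7552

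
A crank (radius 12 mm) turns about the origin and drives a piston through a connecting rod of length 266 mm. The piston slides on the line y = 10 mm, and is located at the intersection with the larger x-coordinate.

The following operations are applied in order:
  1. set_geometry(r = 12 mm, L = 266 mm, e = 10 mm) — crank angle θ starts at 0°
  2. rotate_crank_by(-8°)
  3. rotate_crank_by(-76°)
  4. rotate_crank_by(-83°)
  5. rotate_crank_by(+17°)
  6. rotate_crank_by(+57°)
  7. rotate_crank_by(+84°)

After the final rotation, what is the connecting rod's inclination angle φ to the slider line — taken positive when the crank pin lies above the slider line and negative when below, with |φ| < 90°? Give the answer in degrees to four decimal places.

-2.5592

set_geometry: r = 12 mm, L = 266 mm, e = 10 mm; θ ← 0°
rotate_crank_by(-8°): θ ← 0° -8° = -8°
rotate_crank_by(-76°): θ ← -8° -76° = -84°
rotate_crank_by(-83°): θ ← -84° -83° = -167°
rotate_crank_by(+17°): θ ← -167° +17° = -150°
rotate_crank_by(+57°): θ ← -150° +57° = -93°
rotate_crank_by(+84°): θ ← -93° +84° = -9°
crank pin P = (r cos θ, r sin θ) = (11.852260, -1.877214)
h = r sin θ − e = -1.877214 − 10 = -11.877214
sin φ = h / L = -11.877214 / 266 = -0.04465118
φ = arcsin(-0.04465118) = -2.559175°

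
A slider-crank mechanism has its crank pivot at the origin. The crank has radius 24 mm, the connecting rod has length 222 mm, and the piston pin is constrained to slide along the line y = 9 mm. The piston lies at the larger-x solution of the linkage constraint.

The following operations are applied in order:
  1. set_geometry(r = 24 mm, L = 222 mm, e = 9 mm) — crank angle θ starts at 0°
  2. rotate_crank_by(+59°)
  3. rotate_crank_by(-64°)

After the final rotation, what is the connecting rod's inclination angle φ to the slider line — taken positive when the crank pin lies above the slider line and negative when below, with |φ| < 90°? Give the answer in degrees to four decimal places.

-2.8638

set_geometry: r = 24 mm, L = 222 mm, e = 9 mm; θ ← 0°
rotate_crank_by(+59°): θ ← 0° +59° = 59°
rotate_crank_by(-64°): θ ← 59° -64° = -5°
crank pin P = (r cos θ, r sin θ) = (23.908673, -2.091738)
h = r sin θ − e = -2.091738 − 9 = -11.091738
sin φ = h / L = -11.091738 / 222 = -0.04996278
φ = arcsin(-0.04996278) = -2.863849°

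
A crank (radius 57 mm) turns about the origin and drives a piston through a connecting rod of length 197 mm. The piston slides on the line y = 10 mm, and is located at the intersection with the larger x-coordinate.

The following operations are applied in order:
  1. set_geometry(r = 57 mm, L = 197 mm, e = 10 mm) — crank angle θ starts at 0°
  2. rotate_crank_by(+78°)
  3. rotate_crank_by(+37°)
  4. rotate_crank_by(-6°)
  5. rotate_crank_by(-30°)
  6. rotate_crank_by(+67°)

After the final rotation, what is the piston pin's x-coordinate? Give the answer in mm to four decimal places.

set_geometry: r = 57 mm, L = 197 mm, e = 10 mm; θ ← 0°
rotate_crank_by(+78°): θ ← 0° +78° = 78°
rotate_crank_by(+37°): θ ← 78° +37° = 115°
rotate_crank_by(-6°): θ ← 115° -6° = 109°
rotate_crank_by(-30°): θ ← 109° -30° = 79°
rotate_crank_by(+67°): θ ← 79° +67° = 146°
crank pin P = (r cos θ, r sin θ) = (-47.255142, 31.873995)
h = r sin θ − e = 31.873995 − 10 = 21.873995
x = r cos θ + √(L² − h²) = -47.255142 + √(38809.0 − 478.4717) = -47.255142 + 195.781839 = 148.526697

148.5267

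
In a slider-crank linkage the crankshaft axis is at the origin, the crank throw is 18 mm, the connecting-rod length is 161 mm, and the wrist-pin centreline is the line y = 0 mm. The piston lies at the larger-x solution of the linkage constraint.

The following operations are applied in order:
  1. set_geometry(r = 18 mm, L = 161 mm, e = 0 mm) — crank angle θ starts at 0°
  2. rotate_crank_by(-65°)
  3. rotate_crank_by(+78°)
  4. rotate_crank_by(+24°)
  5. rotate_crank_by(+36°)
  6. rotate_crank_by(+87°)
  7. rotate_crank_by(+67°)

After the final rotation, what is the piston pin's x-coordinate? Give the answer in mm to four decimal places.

set_geometry: r = 18 mm, L = 161 mm, e = 0 mm; θ ← 0°
rotate_crank_by(-65°): θ ← 0° -65° = -65°
rotate_crank_by(+78°): θ ← -65° +78° = 13°
rotate_crank_by(+24°): θ ← 13° +24° = 37°
rotate_crank_by(+36°): θ ← 37° +36° = 73°
rotate_crank_by(+87°): θ ← 73° +87° = 160°
rotate_crank_by(+67°): θ ← 160° +67° = 227°
crank pin P = (r cos θ, r sin θ) = (-12.275970, -13.164367)
h = r sin θ − e = -13.164367 − 0 = -13.164367
x = r cos θ + √(L² − h²) = -12.275970 + √(25921.0 − 173.3005) = -12.275970 + 160.460897 = 148.184926

148.1849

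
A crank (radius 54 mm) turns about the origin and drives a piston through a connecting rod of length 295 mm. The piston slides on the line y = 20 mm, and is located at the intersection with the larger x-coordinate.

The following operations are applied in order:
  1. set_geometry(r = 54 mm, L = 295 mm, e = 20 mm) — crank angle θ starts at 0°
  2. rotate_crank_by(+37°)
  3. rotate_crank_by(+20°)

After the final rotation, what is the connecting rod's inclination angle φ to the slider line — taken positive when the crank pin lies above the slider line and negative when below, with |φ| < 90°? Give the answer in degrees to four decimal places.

set_geometry: r = 54 mm, L = 295 mm, e = 20 mm; θ ← 0°
rotate_crank_by(+37°): θ ← 0° +37° = 37°
rotate_crank_by(+20°): θ ← 37° +20° = 57°
crank pin P = (r cos θ, r sin θ) = (29.410508, 45.288211)
h = r sin θ − e = 45.288211 − 20 = 25.288211
sin φ = h / L = 25.288211 / 295 = 0.08572275
φ = arcsin(0.08572275) = 4.917587°

4.9176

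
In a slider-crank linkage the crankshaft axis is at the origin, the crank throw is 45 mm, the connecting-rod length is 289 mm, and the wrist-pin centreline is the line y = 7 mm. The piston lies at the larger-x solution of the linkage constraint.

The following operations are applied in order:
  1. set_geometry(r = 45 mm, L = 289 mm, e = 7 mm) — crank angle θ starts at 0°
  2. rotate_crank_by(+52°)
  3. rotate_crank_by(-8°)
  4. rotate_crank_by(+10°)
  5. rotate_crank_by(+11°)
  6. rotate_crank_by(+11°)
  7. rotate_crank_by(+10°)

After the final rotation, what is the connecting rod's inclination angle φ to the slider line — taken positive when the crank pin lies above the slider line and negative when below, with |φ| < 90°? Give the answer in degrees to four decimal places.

7.5337

set_geometry: r = 45 mm, L = 289 mm, e = 7 mm; θ ← 0°
rotate_crank_by(+52°): θ ← 0° +52° = 52°
rotate_crank_by(-8°): θ ← 52° -8° = 44°
rotate_crank_by(+10°): θ ← 44° +10° = 54°
rotate_crank_by(+11°): θ ← 54° +11° = 65°
rotate_crank_by(+11°): θ ← 65° +11° = 76°
rotate_crank_by(+10°): θ ← 76° +10° = 86°
crank pin P = (r cos θ, r sin θ) = (3.139041, 44.890382)
h = r sin θ − e = 44.890382 − 7 = 37.890382
sin φ = h / L = 37.890382 / 289 = 0.13110859
φ = arcsin(0.13110859) = 7.533658°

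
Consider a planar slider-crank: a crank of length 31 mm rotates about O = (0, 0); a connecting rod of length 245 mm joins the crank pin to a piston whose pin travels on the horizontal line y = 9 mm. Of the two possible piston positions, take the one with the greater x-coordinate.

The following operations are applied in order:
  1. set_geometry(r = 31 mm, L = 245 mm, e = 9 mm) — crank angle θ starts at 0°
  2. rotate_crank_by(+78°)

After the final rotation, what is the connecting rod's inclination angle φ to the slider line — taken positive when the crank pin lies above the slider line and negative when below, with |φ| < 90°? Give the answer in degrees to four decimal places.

4.9928

set_geometry: r = 31 mm, L = 245 mm, e = 9 mm; θ ← 0°
rotate_crank_by(+78°): θ ← 0° +78° = 78°
crank pin P = (r cos θ, r sin θ) = (6.445262, 30.322576)
h = r sin θ − e = 30.322576 − 9 = 21.322576
sin φ = h / L = 21.322576 / 245 = 0.08703092
φ = arcsin(0.08703092) = 4.992821°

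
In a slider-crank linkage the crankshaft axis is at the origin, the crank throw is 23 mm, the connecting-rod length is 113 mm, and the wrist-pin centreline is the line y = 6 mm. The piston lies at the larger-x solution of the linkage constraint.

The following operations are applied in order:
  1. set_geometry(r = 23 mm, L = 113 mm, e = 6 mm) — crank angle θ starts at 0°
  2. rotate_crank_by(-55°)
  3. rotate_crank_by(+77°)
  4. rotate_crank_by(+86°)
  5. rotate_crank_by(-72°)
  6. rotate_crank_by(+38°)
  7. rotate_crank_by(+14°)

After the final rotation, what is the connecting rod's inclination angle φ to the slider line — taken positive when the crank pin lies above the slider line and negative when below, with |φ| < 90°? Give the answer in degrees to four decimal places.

set_geometry: r = 23 mm, L = 113 mm, e = 6 mm; θ ← 0°
rotate_crank_by(-55°): θ ← 0° -55° = -55°
rotate_crank_by(+77°): θ ← -55° +77° = 22°
rotate_crank_by(+86°): θ ← 22° +86° = 108°
rotate_crank_by(-72°): θ ← 108° -72° = 36°
rotate_crank_by(+38°): θ ← 36° +38° = 74°
rotate_crank_by(+14°): θ ← 74° +14° = 88°
crank pin P = (r cos θ, r sin θ) = (0.802688, 22.985989)
h = r sin θ − e = 22.985989 − 6 = 16.985989
sin φ = h / L = 16.985989 / 113 = 0.15031849
φ = arcsin(0.15031849) = 8.645384°

8.6454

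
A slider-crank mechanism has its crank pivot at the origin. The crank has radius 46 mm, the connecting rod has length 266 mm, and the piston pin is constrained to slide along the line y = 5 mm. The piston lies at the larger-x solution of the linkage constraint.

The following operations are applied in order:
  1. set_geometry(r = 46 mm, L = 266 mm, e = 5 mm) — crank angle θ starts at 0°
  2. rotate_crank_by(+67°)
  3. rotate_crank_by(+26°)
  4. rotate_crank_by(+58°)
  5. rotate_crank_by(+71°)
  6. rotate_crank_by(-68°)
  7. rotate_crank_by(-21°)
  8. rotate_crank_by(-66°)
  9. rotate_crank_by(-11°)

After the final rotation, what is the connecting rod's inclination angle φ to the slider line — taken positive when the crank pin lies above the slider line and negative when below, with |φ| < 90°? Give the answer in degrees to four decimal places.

set_geometry: r = 46 mm, L = 266 mm, e = 5 mm; θ ← 0°
rotate_crank_by(+67°): θ ← 0° +67° = 67°
rotate_crank_by(+26°): θ ← 67° +26° = 93°
rotate_crank_by(+58°): θ ← 93° +58° = 151°
rotate_crank_by(+71°): θ ← 151° +71° = 222°
rotate_crank_by(-68°): θ ← 222° -68° = 154°
rotate_crank_by(-21°): θ ← 154° -21° = 133°
rotate_crank_by(-66°): θ ← 133° -66° = 67°
rotate_crank_by(-11°): θ ← 67° -11° = 56°
crank pin P = (r cos θ, r sin θ) = (25.722874, 38.135728)
h = r sin θ − e = 38.135728 − 5 = 33.135728
sin φ = h / L = 33.135728 / 266 = 0.12457041
φ = arcsin(0.12457041) = 7.155948°

7.1559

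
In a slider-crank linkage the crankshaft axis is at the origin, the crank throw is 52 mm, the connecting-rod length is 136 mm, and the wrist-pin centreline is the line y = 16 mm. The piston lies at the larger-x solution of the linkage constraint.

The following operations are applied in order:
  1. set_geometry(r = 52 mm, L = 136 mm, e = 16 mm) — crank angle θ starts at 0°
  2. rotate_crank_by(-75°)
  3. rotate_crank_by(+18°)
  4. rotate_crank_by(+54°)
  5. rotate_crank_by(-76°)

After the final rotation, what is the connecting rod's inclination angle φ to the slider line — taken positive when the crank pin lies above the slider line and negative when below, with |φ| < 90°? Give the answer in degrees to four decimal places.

-29.5363

set_geometry: r = 52 mm, L = 136 mm, e = 16 mm; θ ← 0°
rotate_crank_by(-75°): θ ← 0° -75° = -75°
rotate_crank_by(+18°): θ ← -75° +18° = -57°
rotate_crank_by(+54°): θ ← -57° +54° = -3°
rotate_crank_by(-76°): θ ← -3° -76° = -79°
crank pin P = (r cos θ, r sin θ) = (9.922068, -51.044614)
h = r sin θ − e = -51.044614 − 16 = -67.044614
sin φ = h / L = -67.044614 / 136 = -0.49297510
φ = arcsin(-0.49297510) = -29.536315°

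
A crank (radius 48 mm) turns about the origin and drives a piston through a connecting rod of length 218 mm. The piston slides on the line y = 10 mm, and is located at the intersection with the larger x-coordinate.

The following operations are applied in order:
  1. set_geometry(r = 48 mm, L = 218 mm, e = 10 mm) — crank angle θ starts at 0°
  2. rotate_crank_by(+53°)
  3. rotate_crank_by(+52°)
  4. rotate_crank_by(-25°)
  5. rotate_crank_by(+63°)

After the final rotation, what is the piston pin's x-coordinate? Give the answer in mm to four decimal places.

set_geometry: r = 48 mm, L = 218 mm, e = 10 mm; θ ← 0°
rotate_crank_by(+53°): θ ← 0° +53° = 53°
rotate_crank_by(+52°): θ ← 53° +52° = 105°
rotate_crank_by(-25°): θ ← 105° -25° = 80°
rotate_crank_by(+63°): θ ← 80° +63° = 143°
crank pin P = (r cos θ, r sin θ) = (-38.334504, 28.887121)
h = r sin θ − e = 28.887121 − 10 = 18.887121
x = r cos θ + √(L² − h²) = -38.334504 + √(47524.0 − 356.7233) = -38.334504 + 217.180286 = 178.845782

178.8458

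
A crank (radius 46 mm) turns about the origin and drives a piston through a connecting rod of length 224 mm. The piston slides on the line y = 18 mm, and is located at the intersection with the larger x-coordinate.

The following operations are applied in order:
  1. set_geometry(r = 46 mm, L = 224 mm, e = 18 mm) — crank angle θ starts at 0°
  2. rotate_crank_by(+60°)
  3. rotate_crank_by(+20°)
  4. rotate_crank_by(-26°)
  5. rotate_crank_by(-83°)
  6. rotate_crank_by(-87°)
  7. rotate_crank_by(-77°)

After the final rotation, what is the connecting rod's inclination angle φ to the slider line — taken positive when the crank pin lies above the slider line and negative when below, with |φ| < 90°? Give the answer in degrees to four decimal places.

-1.9577

set_geometry: r = 46 mm, L = 224 mm, e = 18 mm; θ ← 0°
rotate_crank_by(+60°): θ ← 0° +60° = 60°
rotate_crank_by(+20°): θ ← 60° +20° = 80°
rotate_crank_by(-26°): θ ← 80° -26° = 54°
rotate_crank_by(-83°): θ ← 54° -83° = -29°
rotate_crank_by(-87°): θ ← -29° -87° = -116°
rotate_crank_by(-77°): θ ← -116° -77° = -193°
crank pin P = (r cos θ, r sin θ) = (-44.821023, 10.347748)
h = r sin θ − e = 10.347748 − 18 = -7.652252
sin φ = h / L = -7.652252 / 224 = -0.03416184
φ = arcsin(-0.03416184) = -1.957710°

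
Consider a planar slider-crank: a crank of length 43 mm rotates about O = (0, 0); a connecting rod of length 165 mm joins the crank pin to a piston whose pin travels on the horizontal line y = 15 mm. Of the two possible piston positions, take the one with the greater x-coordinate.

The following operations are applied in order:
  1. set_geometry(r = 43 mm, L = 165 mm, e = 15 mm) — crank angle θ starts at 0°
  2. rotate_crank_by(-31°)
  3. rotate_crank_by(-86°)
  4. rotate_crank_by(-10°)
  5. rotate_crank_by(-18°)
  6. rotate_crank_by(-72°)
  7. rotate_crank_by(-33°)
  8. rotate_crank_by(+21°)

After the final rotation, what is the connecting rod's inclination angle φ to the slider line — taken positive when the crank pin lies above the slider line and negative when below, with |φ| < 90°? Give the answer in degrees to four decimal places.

6.0717

set_geometry: r = 43 mm, L = 165 mm, e = 15 mm; θ ← 0°
rotate_crank_by(-31°): θ ← 0° -31° = -31°
rotate_crank_by(-86°): θ ← -31° -86° = -117°
rotate_crank_by(-10°): θ ← -117° -10° = -127°
rotate_crank_by(-18°): θ ← -127° -18° = -145°
rotate_crank_by(-72°): θ ← -145° -72° = -217°
rotate_crank_by(-33°): θ ← -217° -33° = -250°
rotate_crank_by(+21°): θ ← -250° +21° = -229°
crank pin P = (r cos θ, r sin θ) = (-28.210538, 32.452512)
h = r sin θ − e = 32.452512 − 15 = 17.452512
sin φ = h / L = 17.452512 / 165 = 0.10577280
φ = arcsin(0.10577280) = 6.071693°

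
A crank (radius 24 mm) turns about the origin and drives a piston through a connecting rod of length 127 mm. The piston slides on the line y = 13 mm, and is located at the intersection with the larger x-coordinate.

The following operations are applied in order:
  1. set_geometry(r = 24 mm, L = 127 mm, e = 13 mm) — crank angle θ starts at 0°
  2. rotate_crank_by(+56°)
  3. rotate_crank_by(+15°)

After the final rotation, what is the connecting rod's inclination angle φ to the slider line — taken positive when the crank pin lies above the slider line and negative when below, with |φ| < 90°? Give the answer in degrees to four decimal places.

4.3770

set_geometry: r = 24 mm, L = 127 mm, e = 13 mm; θ ← 0°
rotate_crank_by(+56°): θ ← 0° +56° = 56°
rotate_crank_by(+15°): θ ← 56° +15° = 71°
crank pin P = (r cos θ, r sin θ) = (7.813636, 22.692446)
h = r sin θ − e = 22.692446 − 13 = 9.692446
sin φ = h / L = 9.692446 / 127 = 0.07631847
φ = arcsin(0.07631847) = 4.376982°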